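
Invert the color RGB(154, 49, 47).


Invert: (255-R, 255-G, 255-B)
R: 255-154 = 101
G: 255-49 = 206
B: 255-47 = 208
= RGB(101, 206, 208)


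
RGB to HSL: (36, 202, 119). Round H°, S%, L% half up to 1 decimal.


Normalize: R'=36/255≈0.1412, G'=202/255≈0.7922, B'=119/255≈0.4667
Max=202/255, Min=36/255, Δ=Max-Min=166/255
L = (Max+Min)/2 = (202+36)/510 = 238/510 = 0.46666… → L = 46.7%
L ≤ 0.5 → S = Δ/(Max+Min) = 166/(202+36) = 166/238 = 0.69747… → S = 69.7%
(the 1/255 factors cancel in S and H, so raw channel differences can be used)
Max is G' → H = 60 × ((B-R)/Δ + 2) = 60 × ((119-36)/166 + 2)
  83/166 + 2 = 0.5 + 2 = 2.5
  H = 60 × 2.5 = 150° → H = 150.0°
= HSL(150.0°, 69.7%, 46.7%)


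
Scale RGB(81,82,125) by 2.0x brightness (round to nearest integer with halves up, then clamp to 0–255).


Multiply each channel by 2.0, round half up, clamp to [0, 255]
R: 81×2.0 = 162
G: 82×2.0 = 164
B: 125×2.0 = 250
= RGB(162, 164, 250)


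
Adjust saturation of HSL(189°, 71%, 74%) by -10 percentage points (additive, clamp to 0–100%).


Original S = 71%
Adjustment = -10 percentage points
New S = 71 + (-10) = 61
Clamp to [0, 100] → 61
= HSL(189°, 61%, 74%)


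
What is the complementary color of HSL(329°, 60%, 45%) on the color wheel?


Complement = opposite side of color wheel = hue + 180°
H' = (329 + 180) mod 360 = 149°
S and L unchanged.
= HSL(149°, 60%, 45%)


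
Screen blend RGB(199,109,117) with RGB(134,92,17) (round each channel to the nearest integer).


Screen: C = 255 - (255-A)×(255-B)/255, rounded to nearest integer
R: 255 - (255-199)×(255-134)/255 = 255 - 6776/255 ≈ 255 - 26.573 = 228.427 → 228
G: 255 - (255-109)×(255-92)/255 = 255 - 23798/255 ≈ 255 - 93.325 = 161.675 → 162
B: 255 - (255-117)×(255-17)/255 = 255 - 32844/255 ≈ 255 - 128.800 = 126.200 → 126
= RGB(228, 162, 126)


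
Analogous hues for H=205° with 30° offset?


Base hue: 205°
Left analog: (205 - 30) mod 360 = 175°
Right analog: (205 + 30) mod 360 = 235°
Analogous hues = 175° and 235°


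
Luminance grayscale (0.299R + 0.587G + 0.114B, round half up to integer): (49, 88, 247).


Gray = 0.299×R + 0.587×G + 0.114×B
Gray = 0.299×49 + 0.587×88 + 0.114×247
Gray = 14.651 + 51.656 + 28.158
Gray = 94.465 → round half up → 94
Gray = 94


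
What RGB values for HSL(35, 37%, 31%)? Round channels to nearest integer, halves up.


H=35°, S=0.37, L=0.31
C = (1-|2L-1|)×S = (1-|-0.38|)×0.37 = 0.2294
H' = H/60 = 35/60 ≈ 0.5833; X = C×(1-|H' mod 2 - 1|) ≈ 0.1338
m = L - C/2 = 0.31 - 0.1147 = 0.1953
Sector ⌊H'⌋ = 0 → (R',G',B') = (0.2294, ≈0.1338, 0.0)
RGB = ((R'+m)×255, (G'+m)×255, (B'+m)×255) = (108.2985, 83.92475, 49.8015)
Round half up → RGB(108, 84, 50)


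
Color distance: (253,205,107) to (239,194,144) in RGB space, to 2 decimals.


d = √[(R₁-R₂)² + (G₁-G₂)² + (B₁-B₂)²]
d = √[(253-239)² + (205-194)² + (107-144)²]
d = √[196 + 121 + 1369]
d = √1686
d ≈ 41.06


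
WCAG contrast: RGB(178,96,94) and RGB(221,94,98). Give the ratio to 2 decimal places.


Linearize each sRGB channel c=v/255: c/12.92 if c ≤ 0.04045 else ((c+0.055)/1.055)^2.4
L = 0.2126×R_lin + 0.7152×G_lin + 0.0722×B_lin
Color 1 (178,96,94):
  R=178: 178/255≈0.6980 > 0.04045 → ((0.6980+0.055)/1.055)^2.4 ≈ 0.44520
  G=96: 96/255≈0.3765 > 0.04045 → ((0.3765+0.055)/1.055)^2.4 ≈ 0.11697
  B=94: 94/255≈0.3686 > 0.04045 → ((0.3686+0.055)/1.055)^2.4 ≈ 0.11193
  L1 = 0.2126×0.44520 + 0.7152×0.11697 + 0.0722×0.11193 ≈ 0.18639
Color 2 (221,94,98):
  R=221: 221/255≈0.8667 > 0.04045 → ((0.8667+0.055)/1.055)^2.4 ≈ 0.72306
  G=94: 94/255≈0.3686 > 0.04045 → ((0.3686+0.055)/1.055)^2.4 ≈ 0.11193
  B=98: 98/255≈0.3843 > 0.04045 → ((0.3843+0.055)/1.055)^2.4 ≈ 0.12214
  L2 = 0.2126×0.72306 + 0.7152×0.11193 + 0.0722×0.12214 ≈ 0.24259
Lighter = 0.24259, Darker = 0.18639
Ratio = (L_lighter + 0.05) / (L_darker + 0.05)
Ratio = (0.24259 + 0.05) / (0.18639 + 0.05) = 0.29259 / 0.23639 ≈ 1.2378
Ratio ≈ 1.24:1


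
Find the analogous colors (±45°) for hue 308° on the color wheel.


Base hue: 308°
Left analog: (308 - 45) mod 360 = 263°
Right analog: (308 + 45) mod 360 = 353°
Analogous hues = 263° and 353°


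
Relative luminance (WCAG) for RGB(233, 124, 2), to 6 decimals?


Linearize each channel (sRGB transfer function): c = v/255; c_lin = c/12.92 if c ≤ 0.04045, else ((c+0.055)/1.055)^2.4
  R: 233/255 ≈ 0.913725 > 0.04045 → ((0.913725+0.055)/1.055)^2.4 ≈ 0.814847
  G: 124/255 ≈ 0.486275 > 0.04045 → ((0.486275+0.055)/1.055)^2.4 ≈ 0.201556
  B: 2/255 ≈ 0.007843 ≤ 0.04045 → 0.007843/12.92 ≈ 0.000607
R_lin = 0.814847, G_lin = 0.201556, B_lin = 0.000607
L = 0.2126×R + 0.7152×G + 0.0722×B
L = 0.2126×0.814847 + 0.7152×0.201556 + 0.0722×0.000607
L ≈ 0.317433


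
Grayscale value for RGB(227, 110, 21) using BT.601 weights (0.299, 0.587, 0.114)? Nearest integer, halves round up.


Gray = 0.299×R + 0.587×G + 0.114×B
Gray = 0.299×227 + 0.587×110 + 0.114×21
Gray = 67.873 + 64.570 + 2.394
Gray = 134.837 → round half up → 135
Gray = 135


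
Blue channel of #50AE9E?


Color: #50AE9E
R = 50 = 80
G = AE = 174
B = 9E = 158
Blue = 158


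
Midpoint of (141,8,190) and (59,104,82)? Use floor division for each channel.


Midpoint: each channel = ⌊(C₁+C₂)/2⌋
R: ⌊(141+59)/2⌋ = 100
G: ⌊(8+104)/2⌋ = 56
B: ⌊(190+82)/2⌋ = 136
= RGB(100, 56, 136)


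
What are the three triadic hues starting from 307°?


Triadic: equally spaced at 120° intervals
H1 = 307°
H2 = (307 + 120) mod 360 = 67°
H3 = (307 + 240) mod 360 = 187°
Triadic = 307°, 67°, 187°


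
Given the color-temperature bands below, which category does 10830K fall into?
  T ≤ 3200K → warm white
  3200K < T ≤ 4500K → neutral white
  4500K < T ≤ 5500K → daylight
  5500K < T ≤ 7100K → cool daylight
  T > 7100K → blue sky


Temperature: 10830K
10830K > 7100K → blue sky
Classification: blue sky


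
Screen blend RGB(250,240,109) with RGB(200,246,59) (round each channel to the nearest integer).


Screen: C = 255 - (255-A)×(255-B)/255, rounded to nearest integer
R: 255 - (255-250)×(255-200)/255 = 255 - 275/255 ≈ 255 - 1.078 = 253.922 → 254
G: 255 - (255-240)×(255-246)/255 = 255 - 135/255 ≈ 255 - 0.529 = 254.471 → 254
B: 255 - (255-109)×(255-59)/255 = 255 - 28616/255 ≈ 255 - 112.220 = 142.780 → 143
= RGB(254, 254, 143)


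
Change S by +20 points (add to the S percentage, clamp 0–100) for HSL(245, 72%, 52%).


Original S = 72%
Adjustment = +20 percentage points
New S = 72 + (20) = 92
Clamp to [0, 100] → 92
= HSL(245°, 92%, 52%)


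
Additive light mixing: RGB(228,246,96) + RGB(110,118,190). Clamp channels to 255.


Additive: each channel = min(255, C₁+C₂)
R: 228+110 = 338 → 255
G: 246+118 = 364 → 255
B: 96+190 = 286 → 255
= RGB(255, 255, 255)


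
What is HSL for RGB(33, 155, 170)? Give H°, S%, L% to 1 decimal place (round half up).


Normalize: R'=33/255≈0.1294, G'=155/255≈0.6078, B'=170/255≈0.6667
Max=170/255, Min=33/255, Δ=Max-Min=137/255
L = (Max+Min)/2 = (170+33)/510 = 203/510 = 0.39803… → L = 39.8%
L ≤ 0.5 → S = Δ/(Max+Min) = 137/(170+33) = 137/203 = 0.67487… → S = 67.5%
(the 1/255 factors cancel in S and H, so raw channel differences can be used)
Max is B' → H = 60 × ((R-G)/Δ + 4) = 60 × ((33-155)/137 + 4)
  -122/137 + 4 = -0.8905… + 4 = 3.1094…
  H = 60 × 3.1094… = 186.569…° → H = 186.6°
= HSL(186.6°, 67.5%, 39.8%)


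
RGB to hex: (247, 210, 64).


R = 247 → F7 (hex)
G = 210 → D2 (hex)
B = 64 → 40 (hex)
Hex = #F7D240


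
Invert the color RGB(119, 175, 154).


Invert: (255-R, 255-G, 255-B)
R: 255-119 = 136
G: 255-175 = 80
B: 255-154 = 101
= RGB(136, 80, 101)


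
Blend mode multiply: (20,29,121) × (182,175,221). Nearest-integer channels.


Multiply: C = A×B/255, rounded to nearest integer
R: 20×182/255 = 3640/255 ≈ 14.275 → 14
G: 29×175/255 = 5075/255 ≈ 19.902 → 20
B: 121×221/255 = 26741/255 ≈ 104.867 → 105
= RGB(14, 20, 105)


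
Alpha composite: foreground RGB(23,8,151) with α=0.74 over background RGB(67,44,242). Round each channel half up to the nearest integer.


C = α×F + (1-α)×B, with 1-α = 0.26
R: 0.74×23 + 0.26×67 = 17.02 + 17.42 = 34.44 → 34
G: 0.74×8 + 0.26×44 = 5.92 + 11.44 = 17.36 → 17
B: 0.74×151 + 0.26×242 = 111.74 + 62.92 = 174.66 → 175
= RGB(34, 17, 175)


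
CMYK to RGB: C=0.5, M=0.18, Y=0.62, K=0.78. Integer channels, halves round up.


R = 255 × (1-C) × (1-K) = 255 × 0.50 × 0.22 = 28.05 → 28
G = 255 × (1-M) × (1-K) = 255 × 0.82 × 0.22 = 46.002 → 46
B = 255 × (1-Y) × (1-K) = 255 × 0.38 × 0.22 = 21.318 → 21
= RGB(28, 46, 21)


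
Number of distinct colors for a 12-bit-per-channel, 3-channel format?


Total bits = 12 bits/channel × 3 channels = 36 bits
Distinct colors = 2^36
= 68,719,476,736 colors


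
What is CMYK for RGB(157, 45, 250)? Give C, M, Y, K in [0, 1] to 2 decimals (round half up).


R'=157/255≈0.6157, G'=45/255≈0.1765, B'=250/255≈0.9804
K = 1 - max(R',G',B') = 1 - 250/255 = 5/255 = 0.01960… → 0.02
(1-R'-K)/(1-K) simplifies to (max-R)/max with max = 250:
C = (250-157)/250 = 93/250 = 0.372 → 0.37
M = (250-45)/250 = 205/250 = 0.82 → 0.82
Y = (250-250)/250 = 0/250 = 0 → 0.00
= CMYK(0.37, 0.82, 0.00, 0.02)


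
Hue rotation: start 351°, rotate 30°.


New hue = (H + rotation) mod 360
New hue = (351 + 30) mod 360
= 381 mod 360
= 21°


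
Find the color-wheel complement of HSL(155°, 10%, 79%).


Complement = opposite side of color wheel = hue + 180°
H' = (155 + 180) mod 360 = 335°
S and L unchanged.
= HSL(335°, 10%, 79%)


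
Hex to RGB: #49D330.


49 → 73 (R)
D3 → 211 (G)
30 → 48 (B)
= RGB(73, 211, 48)


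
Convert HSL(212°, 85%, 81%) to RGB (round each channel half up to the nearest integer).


H=212°, S=0.85, L=0.81
C = (1-|2L-1|)×S = (1-|0.62|)×0.85 = 0.323
H' = H/60 = 212/60 ≈ 3.5333; X = C×(1-|H' mod 2 - 1|) ≈ 0.1507
m = L - C/2 = 0.81 - 0.1615 = 0.6485
Sector ⌊H'⌋ = 3 → (R',G',B') = (0.0, ≈0.1507, 0.323)
RGB = ((R'+m)×255, (G'+m)×255, (B'+m)×255) = (165.3675, 203.8045, 247.7325)
Round half up → RGB(165, 204, 248)


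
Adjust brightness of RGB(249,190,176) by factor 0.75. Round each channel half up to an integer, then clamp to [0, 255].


Multiply each channel by 0.75, round half up, clamp to [0, 255]
R: 249×0.75 = 186.75 → round → 187
G: 190×0.75 = 142.5 → round → 143
B: 176×0.75 = 132
= RGB(187, 143, 132)


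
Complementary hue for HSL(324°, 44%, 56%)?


Complement = opposite side of color wheel = hue + 180°
H' = (324 + 180) mod 360 = 144°
S and L unchanged.
= HSL(144°, 44%, 56%)


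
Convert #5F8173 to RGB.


5F → 95 (R)
81 → 129 (G)
73 → 115 (B)
= RGB(95, 129, 115)


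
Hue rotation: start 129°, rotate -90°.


New hue = (H + rotation) mod 360
New hue = (129 -90) mod 360
= 39 mod 360
= 39°


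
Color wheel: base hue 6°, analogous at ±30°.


Base hue: 6°
Left analog: (6 - 30) mod 360 = 336°
Right analog: (6 + 30) mod 360 = 36°
Analogous hues = 336° and 36°


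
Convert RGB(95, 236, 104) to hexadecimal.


R = 95 → 5F (hex)
G = 236 → EC (hex)
B = 104 → 68 (hex)
Hex = #5FEC68


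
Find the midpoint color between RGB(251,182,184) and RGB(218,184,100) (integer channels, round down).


Midpoint: each channel = ⌊(C₁+C₂)/2⌋
R: ⌊(251+218)/2⌋ = 234
G: ⌊(182+184)/2⌋ = 183
B: ⌊(184+100)/2⌋ = 142
= RGB(234, 183, 142)


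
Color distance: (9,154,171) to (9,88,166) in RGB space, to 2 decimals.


d = √[(R₁-R₂)² + (G₁-G₂)² + (B₁-B₂)²]
d = √[(9-9)² + (154-88)² + (171-166)²]
d = √[0 + 4356 + 25]
d = √4381
d ≈ 66.19


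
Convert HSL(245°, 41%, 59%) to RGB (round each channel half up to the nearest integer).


H=245°, S=0.41, L=0.59
C = (1-|2L-1|)×S = (1-|0.18|)×0.41 = 0.3362
H' = H/60 = 245/60 ≈ 4.0833; X = C×(1-|H' mod 2 - 1|) ≈ 0.0280
m = L - C/2 = 0.59 - 0.1681 = 0.4219
Sector ⌊H'⌋ = 4 → (R',G',B') = (≈0.0280, 0.0, 0.3362)
RGB = ((R'+m)×255, (G'+m)×255, (B'+m)×255) = (114.72875, 107.5845, 193.3155)
Round half up → RGB(115, 108, 193)


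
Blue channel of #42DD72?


Color: #42DD72
R = 42 = 66
G = DD = 221
B = 72 = 114
Blue = 114


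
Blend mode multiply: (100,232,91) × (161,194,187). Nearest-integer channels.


Multiply: C = A×B/255, rounded to nearest integer
R: 100×161/255 = 16100/255 ≈ 63.137 → 63
G: 232×194/255 = 45008/255 ≈ 176.502 → 177
B: 91×187/255 = 17017/255 ≈ 66.733 → 67
= RGB(63, 177, 67)


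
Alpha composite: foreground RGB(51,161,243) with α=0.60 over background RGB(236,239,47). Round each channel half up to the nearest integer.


C = α×F + (1-α)×B, with 1-α = 0.40
R: 0.60×51 + 0.40×236 = 30.60 + 94.40 = 125.00 → 125
G: 0.60×161 + 0.40×239 = 96.60 + 95.60 = 192.20 → 192
B: 0.60×243 + 0.40×47 = 145.80 + 18.80 = 164.60 → 165
= RGB(125, 192, 165)


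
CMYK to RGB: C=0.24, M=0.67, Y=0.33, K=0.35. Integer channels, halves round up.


R = 255 × (1-C) × (1-K) = 255 × 0.76 × 0.65 = 125.97 → 126
G = 255 × (1-M) × (1-K) = 255 × 0.33 × 0.65 = 54.6975 → 55
B = 255 × (1-Y) × (1-K) = 255 × 0.67 × 0.65 = 111.0525 → 111
= RGB(126, 55, 111)


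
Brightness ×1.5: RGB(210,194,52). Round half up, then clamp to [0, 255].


Multiply each channel by 1.5, round half up, clamp to [0, 255]
R: 210×1.5 = 315 → clamp → 255
G: 194×1.5 = 291 → clamp → 255
B: 52×1.5 = 78
= RGB(255, 255, 78)


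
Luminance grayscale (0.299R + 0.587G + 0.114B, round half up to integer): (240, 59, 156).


Gray = 0.299×R + 0.587×G + 0.114×B
Gray = 0.299×240 + 0.587×59 + 0.114×156
Gray = 71.760 + 34.633 + 17.784
Gray = 124.177 → round half up → 124
Gray = 124


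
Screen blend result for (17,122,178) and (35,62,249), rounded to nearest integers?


Screen: C = 255 - (255-A)×(255-B)/255, rounded to nearest integer
R: 255 - (255-17)×(255-35)/255 = 255 - 52360/255 ≈ 255 - 205.333 = 49.667 → 50
G: 255 - (255-122)×(255-62)/255 = 255 - 25669/255 ≈ 255 - 100.663 = 154.337 → 154
B: 255 - (255-178)×(255-249)/255 = 255 - 462/255 ≈ 255 - 1.812 = 253.188 → 253
= RGB(50, 154, 253)


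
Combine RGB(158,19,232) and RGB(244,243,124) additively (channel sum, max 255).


Additive: each channel = min(255, C₁+C₂)
R: 158+244 = 402 → 255
G: 19+243 = 262 → 255
B: 232+124 = 356 → 255
= RGB(255, 255, 255)


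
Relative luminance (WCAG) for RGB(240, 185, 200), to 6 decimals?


Linearize each channel (sRGB transfer function): c = v/255; c_lin = c/12.92 if c ≤ 0.04045, else ((c+0.055)/1.055)^2.4
  R: 240/255 ≈ 0.941176 > 0.04045 → ((0.941176+0.055)/1.055)^2.4 ≈ 0.871367
  G: 185/255 ≈ 0.725490 > 0.04045 → ((0.725490+0.055)/1.055)^2.4 ≈ 0.485150
  B: 200/255 ≈ 0.784314 > 0.04045 → ((0.784314+0.055)/1.055)^2.4 ≈ 0.577580
R_lin = 0.871367, G_lin = 0.485150, B_lin = 0.577580
L = 0.2126×R + 0.7152×G + 0.0722×B
L = 0.2126×0.871367 + 0.7152×0.485150 + 0.0722×0.577580
L ≈ 0.573933


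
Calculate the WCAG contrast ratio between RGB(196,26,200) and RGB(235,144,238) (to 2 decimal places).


Linearize each sRGB channel c=v/255: c/12.92 if c ≤ 0.04045 else ((c+0.055)/1.055)^2.4
L = 0.2126×R_lin + 0.7152×G_lin + 0.0722×B_lin
Color 1 (196,26,200):
  R=196: 196/255≈0.7686 > 0.04045 → ((0.7686+0.055)/1.055)^2.4 ≈ 0.55201
  G=26: 26/255≈0.1020 > 0.04045 → ((0.1020+0.055)/1.055)^2.4 ≈ 0.01033
  B=200: 200/255≈0.7843 > 0.04045 → ((0.7843+0.055)/1.055)^2.4 ≈ 0.57758
  L1 = 0.2126×0.55201 + 0.7152×0.01033 + 0.0722×0.57758 ≈ 0.16645
Color 2 (235,144,238):
  R=235: 235/255≈0.9216 > 0.04045 → ((0.9216+0.055)/1.055)^2.4 ≈ 0.83077
  G=144: 144/255≈0.5647 > 0.04045 → ((0.5647+0.055)/1.055)^2.4 ≈ 0.27889
  B=238: 238/255≈0.9333 > 0.04045 → ((0.9333+0.055)/1.055)^2.4 ≈ 0.85499
  L2 = 0.2126×0.83077 + 0.7152×0.27889 + 0.0722×0.85499 ≈ 0.43782
Lighter = 0.43782, Darker = 0.16645
Ratio = (L_lighter + 0.05) / (L_darker + 0.05)
Ratio = (0.43782 + 0.05) / (0.16645 + 0.05) = 0.48782 / 0.21645 ≈ 2.2538
Ratio ≈ 2.25:1


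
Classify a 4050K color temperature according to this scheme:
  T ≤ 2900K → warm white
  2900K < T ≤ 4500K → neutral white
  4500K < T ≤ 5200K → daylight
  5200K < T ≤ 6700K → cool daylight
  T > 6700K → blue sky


Temperature: 4050K
2900K < 4050K ≤ 4500K → neutral white
Classification: neutral white


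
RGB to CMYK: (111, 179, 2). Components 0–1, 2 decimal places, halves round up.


R'=111/255≈0.4353, G'=179/255≈0.7020, B'=2/255≈0.0078
K = 1 - max(R',G',B') = 1 - 179/255 = 76/255 = 0.29803… → 0.30
(1-R'-K)/(1-K) simplifies to (max-R)/max with max = 179:
C = (179-111)/179 = 68/179 = 0.37988… → 0.38
M = (179-179)/179 = 0/179 = 0 → 0.00
Y = (179-2)/179 = 177/179 = 0.98882… → 0.99
= CMYK(0.38, 0.00, 0.99, 0.30)


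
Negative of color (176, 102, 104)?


Invert: (255-R, 255-G, 255-B)
R: 255-176 = 79
G: 255-102 = 153
B: 255-104 = 151
= RGB(79, 153, 151)


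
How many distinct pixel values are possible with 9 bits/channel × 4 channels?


Total bits = 9 bits/channel × 4 channels = 36 bits
Distinct pixel values = 2^36
= 68,719,476,736 pixel values


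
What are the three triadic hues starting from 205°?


Triadic: equally spaced at 120° intervals
H1 = 205°
H2 = (205 + 120) mod 360 = 325°
H3 = (205 + 240) mod 360 = 85°
Triadic = 205°, 325°, 85°


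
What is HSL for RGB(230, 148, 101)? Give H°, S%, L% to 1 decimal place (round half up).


Normalize: R'=230/255≈0.9020, G'=148/255≈0.5804, B'=101/255≈0.3961
Max=230/255, Min=101/255, Δ=Max-Min=129/255
L = (Max+Min)/2 = (230+101)/510 = 331/510 = 0.64901… → L = 64.9%
L > 0.5 → S = Δ/(2-Max-Min) = 129/(510-230-101) = 129/179 = 0.72067… → S = 72.1%
(the 1/255 factors cancel in S and H, so raw channel differences can be used)
Max is R' → H = 60 × (((G-B)/Δ) mod 6) = 60 × (((148-101)/129) mod 6)
  47/129 = 0.3643…
  H = 60 × 0.3643… = 21.860…° → H = 21.9°
= HSL(21.9°, 72.1%, 64.9%)


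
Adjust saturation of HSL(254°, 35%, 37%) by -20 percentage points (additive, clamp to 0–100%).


Original S = 35%
Adjustment = -20 percentage points
New S = 35 + (-20) = 15
Clamp to [0, 100] → 15
= HSL(254°, 15%, 37%)


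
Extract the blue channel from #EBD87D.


Color: #EBD87D
R = EB = 235
G = D8 = 216
B = 7D = 125
Blue = 125


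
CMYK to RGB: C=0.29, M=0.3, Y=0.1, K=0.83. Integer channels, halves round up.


R = 255 × (1-C) × (1-K) = 255 × 0.71 × 0.17 = 30.7785 → 31
G = 255 × (1-M) × (1-K) = 255 × 0.70 × 0.17 = 30.345 → 30
B = 255 × (1-Y) × (1-K) = 255 × 0.90 × 0.17 = 39.015 → 39
= RGB(31, 30, 39)


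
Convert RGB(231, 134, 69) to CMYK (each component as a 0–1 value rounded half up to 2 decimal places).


R'=231/255≈0.9059, G'=134/255≈0.5255, B'=69/255≈0.2706
K = 1 - max(R',G',B') = 1 - 231/255 = 24/255 = 0.09411… → 0.09
(1-R'-K)/(1-K) simplifies to (max-R)/max with max = 231:
C = (231-231)/231 = 0/231 = 0 → 0.00
M = (231-134)/231 = 97/231 = 0.41991… → 0.42
Y = (231-69)/231 = 162/231 = 0.70129… → 0.70
= CMYK(0.00, 0.42, 0.70, 0.09)


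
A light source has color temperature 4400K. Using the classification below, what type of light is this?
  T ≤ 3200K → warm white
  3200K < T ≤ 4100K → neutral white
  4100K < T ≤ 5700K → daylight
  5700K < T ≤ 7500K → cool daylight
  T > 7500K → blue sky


Temperature: 4400K
4100K < 4400K ≤ 5700K → daylight
Classification: daylight


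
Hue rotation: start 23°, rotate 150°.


New hue = (H + rotation) mod 360
New hue = (23 + 150) mod 360
= 173 mod 360
= 173°


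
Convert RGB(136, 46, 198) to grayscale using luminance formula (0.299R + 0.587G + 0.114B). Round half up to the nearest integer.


Gray = 0.299×R + 0.587×G + 0.114×B
Gray = 0.299×136 + 0.587×46 + 0.114×198
Gray = 40.664 + 27.002 + 22.572
Gray = 90.238 → round half up → 90
Gray = 90


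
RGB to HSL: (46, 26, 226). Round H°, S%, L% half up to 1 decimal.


Normalize: R'=46/255≈0.1804, G'=26/255≈0.1020, B'=226/255≈0.8863
Max=226/255, Min=26/255, Δ=Max-Min=200/255
L = (Max+Min)/2 = (226+26)/510 = 252/510 = 0.49411… → L = 49.4%
L ≤ 0.5 → S = Δ/(Max+Min) = 200/(226+26) = 200/252 = 0.79365… → S = 79.4%
(the 1/255 factors cancel in S and H, so raw channel differences can be used)
Max is B' → H = 60 × ((R-G)/Δ + 4) = 60 × ((46-26)/200 + 4)
  20/200 + 4 = 0.1 + 4 = 4.1
  H = 60 × 4.1 = 246° → H = 246.0°
= HSL(246.0°, 79.4%, 49.4%)


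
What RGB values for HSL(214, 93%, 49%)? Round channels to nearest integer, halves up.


H=214°, S=0.93, L=0.49
C = (1-|2L-1|)×S = (1-|-0.02|)×0.93 = 0.9114
H' = H/60 = 214/60 ≈ 3.5667; X = C×(1-|H' mod 2 - 1|) = 0.39494
m = L - C/2 = 0.49 - 0.4557 = 0.0343
Sector ⌊H'⌋ = 3 → (R',G',B') = (0.0, 0.39494, 0.9114)
RGB = ((R'+m)×255, (G'+m)×255, (B'+m)×255) = (8.7465, 109.4562, 241.1535)
Round half up → RGB(9, 109, 241)


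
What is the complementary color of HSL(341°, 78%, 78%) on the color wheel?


Complement = opposite side of color wheel = hue + 180°
H' = (341 + 180) mod 360 = 161°
S and L unchanged.
= HSL(161°, 78%, 78%)


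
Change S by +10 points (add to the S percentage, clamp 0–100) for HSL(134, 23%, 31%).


Original S = 23%
Adjustment = +10 percentage points
New S = 23 + (10) = 33
Clamp to [0, 100] → 33
= HSL(134°, 33%, 31%)


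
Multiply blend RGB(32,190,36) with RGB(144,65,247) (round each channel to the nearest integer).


Multiply: C = A×B/255, rounded to nearest integer
R: 32×144/255 = 4608/255 ≈ 18.071 → 18
G: 190×65/255 = 12350/255 ≈ 48.431 → 48
B: 36×247/255 = 8892/255 ≈ 34.871 → 35
= RGB(18, 48, 35)


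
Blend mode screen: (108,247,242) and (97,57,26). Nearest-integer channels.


Screen: C = 255 - (255-A)×(255-B)/255, rounded to nearest integer
R: 255 - (255-108)×(255-97)/255 = 255 - 23226/255 ≈ 255 - 91.082 = 163.918 → 164
G: 255 - (255-247)×(255-57)/255 = 255 - 1584/255 ≈ 255 - 6.212 = 248.788 → 249
B: 255 - (255-242)×(255-26)/255 = 255 - 2977/255 ≈ 255 - 11.675 = 243.325 → 243
= RGB(164, 249, 243)


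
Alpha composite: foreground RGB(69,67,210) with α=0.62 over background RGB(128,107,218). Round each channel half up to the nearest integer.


C = α×F + (1-α)×B, with 1-α = 0.38
R: 0.62×69 + 0.38×128 = 42.78 + 48.64 = 91.42 → 91
G: 0.62×67 + 0.38×107 = 41.54 + 40.66 = 82.20 → 82
B: 0.62×210 + 0.38×218 = 130.20 + 82.84 = 213.04 → 213
= RGB(91, 82, 213)


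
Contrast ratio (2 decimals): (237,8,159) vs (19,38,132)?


Linearize each sRGB channel c=v/255: c/12.92 if c ≤ 0.04045 else ((c+0.055)/1.055)^2.4
L = 0.2126×R_lin + 0.7152×G_lin + 0.0722×B_lin
Color 1 (237,8,159):
  R=237: 237/255≈0.9294 > 0.04045 → ((0.9294+0.055)/1.055)^2.4 ≈ 0.84687
  G=8: 8/255≈0.0314 ≤ 0.04045 → 0.0314/12.92 ≈ 0.00243
  B=159: 159/255≈0.6235 > 0.04045 → ((0.6235+0.055)/1.055)^2.4 ≈ 0.34670
  L1 = 0.2126×0.84687 + 0.7152×0.00243 + 0.0722×0.34670 ≈ 0.20681
Color 2 (19,38,132):
  R=19: 19/255≈0.0745 > 0.04045 → ((0.0745+0.055)/1.055)^2.4 ≈ 0.00651
  G=38: 38/255≈0.1490 > 0.04045 → ((0.1490+0.055)/1.055)^2.4 ≈ 0.01938
  B=132: 132/255≈0.5176 > 0.04045 → ((0.5176+0.055)/1.055)^2.4 ≈ 0.23074
  L2 = 0.2126×0.00651 + 0.7152×0.01938 + 0.0722×0.23074 ≈ 0.03191
Lighter = 0.20681, Darker = 0.03191
Ratio = (L_lighter + 0.05) / (L_darker + 0.05)
Ratio = (0.20681 + 0.05) / (0.03191 + 0.05) = 0.25681 / 0.08191 ≈ 3.1355
Ratio ≈ 3.14:1


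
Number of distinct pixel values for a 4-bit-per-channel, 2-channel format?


Total bits = 4 bits/channel × 2 channels = 8 bits
Distinct pixel values = 2^8
= 256 pixel values


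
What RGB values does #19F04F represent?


19 → 25 (R)
F0 → 240 (G)
4F → 79 (B)
= RGB(25, 240, 79)


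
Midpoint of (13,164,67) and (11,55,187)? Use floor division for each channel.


Midpoint: each channel = ⌊(C₁+C₂)/2⌋
R: ⌊(13+11)/2⌋ = 12
G: ⌊(164+55)/2⌋ = 109
B: ⌊(67+187)/2⌋ = 127
= RGB(12, 109, 127)


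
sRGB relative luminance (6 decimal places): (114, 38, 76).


Linearize each channel (sRGB transfer function): c = v/255; c_lin = c/12.92 if c ≤ 0.04045, else ((c+0.055)/1.055)^2.4
  R: 114/255 ≈ 0.447059 > 0.04045 → ((0.447059+0.055)/1.055)^2.4 ≈ 0.168269
  G: 38/255 ≈ 0.149020 > 0.04045 → ((0.149020+0.055)/1.055)^2.4 ≈ 0.019382
  B: 76/255 ≈ 0.298039 > 0.04045 → ((0.298039+0.055)/1.055)^2.4 ≈ 0.072272
R_lin = 0.168269, G_lin = 0.019382, B_lin = 0.072272
L = 0.2126×R + 0.7152×G + 0.0722×B
L = 0.2126×0.168269 + 0.7152×0.019382 + 0.0722×0.072272
L ≈ 0.054854


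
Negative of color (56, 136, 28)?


Invert: (255-R, 255-G, 255-B)
R: 255-56 = 199
G: 255-136 = 119
B: 255-28 = 227
= RGB(199, 119, 227)


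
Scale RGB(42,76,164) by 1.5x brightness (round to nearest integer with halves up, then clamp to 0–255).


Multiply each channel by 1.5, round half up, clamp to [0, 255]
R: 42×1.5 = 63
G: 76×1.5 = 114
B: 164×1.5 = 246
= RGB(63, 114, 246)


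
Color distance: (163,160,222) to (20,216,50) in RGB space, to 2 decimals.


d = √[(R₁-R₂)² + (G₁-G₂)² + (B₁-B₂)²]
d = √[(163-20)² + (160-216)² + (222-50)²]
d = √[20449 + 3136 + 29584]
d = √53169
d ≈ 230.58


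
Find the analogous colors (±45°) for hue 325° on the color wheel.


Base hue: 325°
Left analog: (325 - 45) mod 360 = 280°
Right analog: (325 + 45) mod 360 = 10°
Analogous hues = 280° and 10°


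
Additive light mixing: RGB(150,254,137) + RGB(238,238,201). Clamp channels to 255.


Additive: each channel = min(255, C₁+C₂)
R: 150+238 = 388 → 255
G: 254+238 = 492 → 255
B: 137+201 = 338 → 255
= RGB(255, 255, 255)


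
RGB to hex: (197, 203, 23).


R = 197 → C5 (hex)
G = 203 → CB (hex)
B = 23 → 17 (hex)
Hex = #C5CB17


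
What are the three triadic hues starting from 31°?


Triadic: equally spaced at 120° intervals
H1 = 31°
H2 = (31 + 120) mod 360 = 151°
H3 = (31 + 240) mod 360 = 271°
Triadic = 31°, 151°, 271°


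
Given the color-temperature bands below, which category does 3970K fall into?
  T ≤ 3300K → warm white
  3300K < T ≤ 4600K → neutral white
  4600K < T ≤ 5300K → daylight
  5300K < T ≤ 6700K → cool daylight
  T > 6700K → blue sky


Temperature: 3970K
3300K < 3970K ≤ 4600K → neutral white
Classification: neutral white


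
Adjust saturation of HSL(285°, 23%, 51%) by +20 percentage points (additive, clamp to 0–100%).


Original S = 23%
Adjustment = +20 percentage points
New S = 23 + (20) = 43
Clamp to [0, 100] → 43
= HSL(285°, 43%, 51%)


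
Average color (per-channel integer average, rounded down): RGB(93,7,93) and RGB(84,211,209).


Midpoint: each channel = ⌊(C₁+C₂)/2⌋
R: ⌊(93+84)/2⌋ = 88
G: ⌊(7+211)/2⌋ = 109
B: ⌊(93+209)/2⌋ = 151
= RGB(88, 109, 151)


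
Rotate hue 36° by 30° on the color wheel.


New hue = (H + rotation) mod 360
New hue = (36 + 30) mod 360
= 66 mod 360
= 66°


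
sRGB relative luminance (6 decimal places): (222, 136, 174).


Linearize each channel (sRGB transfer function): c = v/255; c_lin = c/12.92 if c ≤ 0.04045, else ((c+0.055)/1.055)^2.4
  R: 222/255 ≈ 0.870588 > 0.04045 → ((0.870588+0.055)/1.055)^2.4 ≈ 0.730461
  G: 136/255 ≈ 0.533333 > 0.04045 → ((0.533333+0.055)/1.055)^2.4 ≈ 0.246201
  B: 174/255 ≈ 0.682353 > 0.04045 → ((0.682353+0.055)/1.055)^2.4 ≈ 0.423268
R_lin = 0.730461, G_lin = 0.246201, B_lin = 0.423268
L = 0.2126×R + 0.7152×G + 0.0722×B
L = 0.2126×0.730461 + 0.7152×0.246201 + 0.0722×0.423268
L ≈ 0.361939


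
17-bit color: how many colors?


Colors = 2^bits = 2^17
= 131,072 colors


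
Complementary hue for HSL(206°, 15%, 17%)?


Complement = opposite side of color wheel = hue + 180°
H' = (206 + 180) mod 360 = 26°
S and L unchanged.
= HSL(26°, 15%, 17%)


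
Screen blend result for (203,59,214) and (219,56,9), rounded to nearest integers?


Screen: C = 255 - (255-A)×(255-B)/255, rounded to nearest integer
R: 255 - (255-203)×(255-219)/255 = 255 - 1872/255 ≈ 255 - 7.341 = 247.659 → 248
G: 255 - (255-59)×(255-56)/255 = 255 - 39004/255 ≈ 255 - 152.957 = 102.043 → 102
B: 255 - (255-214)×(255-9)/255 = 255 - 10086/255 ≈ 255 - 39.553 = 215.447 → 215
= RGB(248, 102, 215)


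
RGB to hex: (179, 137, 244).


R = 179 → B3 (hex)
G = 137 → 89 (hex)
B = 244 → F4 (hex)
Hex = #B389F4


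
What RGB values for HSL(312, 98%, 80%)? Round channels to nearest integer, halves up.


H=312°, S=0.98, L=0.80
C = (1-|2L-1|)×S = (1-|0.60|)×0.98 = 0.392
H' = H/60 = 312/60 ≈ 5.2000; X = C×(1-|H' mod 2 - 1|) = 0.3136
m = L - C/2 = 0.80 - 0.196 = 0.604
Sector ⌊H'⌋ = 5 → (R',G',B') = (0.392, 0.0, 0.3136)
RGB = ((R'+m)×255, (G'+m)×255, (B'+m)×255) = (253.98, 154.02, 233.988)
Round half up → RGB(254, 154, 234)


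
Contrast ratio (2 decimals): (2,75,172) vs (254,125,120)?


Linearize each sRGB channel c=v/255: c/12.92 if c ≤ 0.04045 else ((c+0.055)/1.055)^2.4
L = 0.2126×R_lin + 0.7152×G_lin + 0.0722×B_lin
Color 1 (2,75,172):
  R=2: 2/255≈0.0078 ≤ 0.04045 → 0.0078/12.92 ≈ 0.00061
  G=75: 75/255≈0.2941 > 0.04045 → ((0.2941+0.055)/1.055)^2.4 ≈ 0.07036
  B=172: 172/255≈0.6745 > 0.04045 → ((0.6745+0.055)/1.055)^2.4 ≈ 0.41254
  L1 = 0.2126×0.00061 + 0.7152×0.07036 + 0.0722×0.41254 ≈ 0.08024
Color 2 (254,125,120):
  R=254: 254/255≈0.9961 > 0.04045 → ((0.9961+0.055)/1.055)^2.4 ≈ 0.99110
  G=125: 125/255≈0.4902 > 0.04045 → ((0.4902+0.055)/1.055)^2.4 ≈ 0.20508
  B=120: 120/255≈0.4706 > 0.04045 → ((0.4706+0.055)/1.055)^2.4 ≈ 0.18782
  L2 = 0.2126×0.99110 + 0.7152×0.20508 + 0.0722×0.18782 ≈ 0.37094
Lighter = 0.37094, Darker = 0.08024
Ratio = (L_lighter + 0.05) / (L_darker + 0.05)
Ratio = (0.37094 + 0.05) / (0.08024 + 0.05) = 0.42094 / 0.13024 ≈ 3.2321
Ratio ≈ 3.23:1


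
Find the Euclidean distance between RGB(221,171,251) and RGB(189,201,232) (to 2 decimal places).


d = √[(R₁-R₂)² + (G₁-G₂)² + (B₁-B₂)²]
d = √[(221-189)² + (171-201)² + (251-232)²]
d = √[1024 + 900 + 361]
d = √2285
d ≈ 47.80


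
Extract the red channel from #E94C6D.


Color: #E94C6D
R = E9 = 233
G = 4C = 76
B = 6D = 109
Red = 233


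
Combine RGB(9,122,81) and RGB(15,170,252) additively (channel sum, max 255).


Additive: each channel = min(255, C₁+C₂)
R: 9+15 = 24 → 24
G: 122+170 = 292 → 255
B: 81+252 = 333 → 255
= RGB(24, 255, 255)


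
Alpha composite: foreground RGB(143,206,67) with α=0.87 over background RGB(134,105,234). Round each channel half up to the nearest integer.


C = α×F + (1-α)×B, with 1-α = 0.13
R: 0.87×143 + 0.13×134 = 124.41 + 17.42 = 141.83 → 142
G: 0.87×206 + 0.13×105 = 179.22 + 13.65 = 192.87 → 193
B: 0.87×67 + 0.13×234 = 58.29 + 30.42 = 88.71 → 89
= RGB(142, 193, 89)


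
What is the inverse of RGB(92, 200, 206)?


Invert: (255-R, 255-G, 255-B)
R: 255-92 = 163
G: 255-200 = 55
B: 255-206 = 49
= RGB(163, 55, 49)


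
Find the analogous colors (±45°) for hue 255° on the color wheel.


Base hue: 255°
Left analog: (255 - 45) mod 360 = 210°
Right analog: (255 + 45) mod 360 = 300°
Analogous hues = 210° and 300°


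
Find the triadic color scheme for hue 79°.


Triadic: equally spaced at 120° intervals
H1 = 79°
H2 = (79 + 120) mod 360 = 199°
H3 = (79 + 240) mod 360 = 319°
Triadic = 79°, 199°, 319°


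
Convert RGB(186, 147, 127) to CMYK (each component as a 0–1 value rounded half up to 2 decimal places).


R'=186/255≈0.7294, G'=147/255≈0.5765, B'=127/255≈0.4980
K = 1 - max(R',G',B') = 1 - 186/255 = 69/255 = 0.27058… → 0.27
(1-R'-K)/(1-K) simplifies to (max-R)/max with max = 186:
C = (186-186)/186 = 0/186 = 0 → 0.00
M = (186-147)/186 = 39/186 = 0.20967… → 0.21
Y = (186-127)/186 = 59/186 = 0.31720… → 0.32
= CMYK(0.00, 0.21, 0.32, 0.27)


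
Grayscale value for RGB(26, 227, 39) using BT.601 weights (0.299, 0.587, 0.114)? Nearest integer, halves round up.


Gray = 0.299×R + 0.587×G + 0.114×B
Gray = 0.299×26 + 0.587×227 + 0.114×39
Gray = 7.774 + 133.249 + 4.446
Gray = 145.469 → round half up → 145
Gray = 145


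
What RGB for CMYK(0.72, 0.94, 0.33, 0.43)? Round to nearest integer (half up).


R = 255 × (1-C) × (1-K) = 255 × 0.28 × 0.57 = 40.698 → 41
G = 255 × (1-M) × (1-K) = 255 × 0.06 × 0.57 = 8.721 → 9
B = 255 × (1-Y) × (1-K) = 255 × 0.67 × 0.57 = 97.3845 → 97
= RGB(41, 9, 97)


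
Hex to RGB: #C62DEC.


C6 → 198 (R)
2D → 45 (G)
EC → 236 (B)
= RGB(198, 45, 236)


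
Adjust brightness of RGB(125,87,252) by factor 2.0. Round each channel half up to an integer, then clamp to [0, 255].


Multiply each channel by 2.0, round half up, clamp to [0, 255]
R: 125×2.0 = 250
G: 87×2.0 = 174
B: 252×2.0 = 504 → clamp → 255
= RGB(250, 174, 255)


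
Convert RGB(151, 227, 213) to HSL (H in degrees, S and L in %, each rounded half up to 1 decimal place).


Normalize: R'=151/255≈0.5922, G'=227/255≈0.8902, B'=213/255≈0.8353
Max=227/255, Min=151/255, Δ=Max-Min=76/255
L = (Max+Min)/2 = (227+151)/510 = 378/510 = 0.74117… → L = 74.1%
L > 0.5 → S = Δ/(2-Max-Min) = 76/(510-227-151) = 76/132 = 0.57575… → S = 57.6%
(the 1/255 factors cancel in S and H, so raw channel differences can be used)
Max is G' → H = 60 × ((B-R)/Δ + 2) = 60 × ((213-151)/76 + 2)
  62/76 + 2 = 0.8157… + 2 = 2.8157…
  H = 60 × 2.8157… = 168.947…° → H = 168.9°
= HSL(168.9°, 57.6%, 74.1%)


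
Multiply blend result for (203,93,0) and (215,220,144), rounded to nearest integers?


Multiply: C = A×B/255, rounded to nearest integer
R: 203×215/255 = 43645/255 ≈ 171.157 → 171
G: 93×220/255 = 20460/255 ≈ 80.235 → 80
B: 0×144/255 = 0/255 ≈ 0.000 → 0
= RGB(171, 80, 0)


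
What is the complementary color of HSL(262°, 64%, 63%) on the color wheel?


Complement = opposite side of color wheel = hue + 180°
H' = (262 + 180) mod 360 = 82°
S and L unchanged.
= HSL(82°, 64%, 63%)


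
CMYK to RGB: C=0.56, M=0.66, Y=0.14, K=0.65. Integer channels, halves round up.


R = 255 × (1-C) × (1-K) = 255 × 0.44 × 0.35 = 39.27 → 39
G = 255 × (1-M) × (1-K) = 255 × 0.34 × 0.35 = 30.345 → 30
B = 255 × (1-Y) × (1-K) = 255 × 0.86 × 0.35 = 76.755 → 77
= RGB(39, 30, 77)


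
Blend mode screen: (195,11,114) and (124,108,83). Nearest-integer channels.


Screen: C = 255 - (255-A)×(255-B)/255, rounded to nearest integer
R: 255 - (255-195)×(255-124)/255 = 255 - 7860/255 ≈ 255 - 30.824 = 224.176 → 224
G: 255 - (255-11)×(255-108)/255 = 255 - 35868/255 ≈ 255 - 140.659 = 114.341 → 114
B: 255 - (255-114)×(255-83)/255 = 255 - 24252/255 ≈ 255 - 95.106 = 159.894 → 160
= RGB(224, 114, 160)


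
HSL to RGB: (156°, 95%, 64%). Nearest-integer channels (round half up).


H=156°, S=0.95, L=0.64
C = (1-|2L-1|)×S = (1-|0.28|)×0.95 = 0.684
H' = H/60 = 156/60 ≈ 2.6000; X = C×(1-|H' mod 2 - 1|) = 0.4104
m = L - C/2 = 0.64 - 0.342 = 0.298
Sector ⌊H'⌋ = 2 → (R',G',B') = (0.0, 0.684, 0.4104)
RGB = ((R'+m)×255, (G'+m)×255, (B'+m)×255) = (75.99, 250.41, 180.642)
Round half up → RGB(76, 250, 181)


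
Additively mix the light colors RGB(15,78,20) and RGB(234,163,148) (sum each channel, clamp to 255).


Additive: each channel = min(255, C₁+C₂)
R: 15+234 = 249 → 249
G: 78+163 = 241 → 241
B: 20+148 = 168 → 168
= RGB(249, 241, 168)


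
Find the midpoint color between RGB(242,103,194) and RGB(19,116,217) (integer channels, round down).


Midpoint: each channel = ⌊(C₁+C₂)/2⌋
R: ⌊(242+19)/2⌋ = 130
G: ⌊(103+116)/2⌋ = 109
B: ⌊(194+217)/2⌋ = 205
= RGB(130, 109, 205)


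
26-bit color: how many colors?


Colors = 2^bits = 2^26
= 67,108,864 colors


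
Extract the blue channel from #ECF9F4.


Color: #ECF9F4
R = EC = 236
G = F9 = 249
B = F4 = 244
Blue = 244


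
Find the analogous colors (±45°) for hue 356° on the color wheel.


Base hue: 356°
Left analog: (356 - 45) mod 360 = 311°
Right analog: (356 + 45) mod 360 = 41°
Analogous hues = 311° and 41°


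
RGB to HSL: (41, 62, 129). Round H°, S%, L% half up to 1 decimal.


Normalize: R'=41/255≈0.1608, G'=62/255≈0.2431, B'=129/255≈0.5059
Max=129/255, Min=41/255, Δ=Max-Min=88/255
L = (Max+Min)/2 = (129+41)/510 = 170/510 = 0.33333… → L = 33.3%
L ≤ 0.5 → S = Δ/(Max+Min) = 88/(129+41) = 88/170 = 0.51764… → S = 51.8%
(the 1/255 factors cancel in S and H, so raw channel differences can be used)
Max is B' → H = 60 × ((R-G)/Δ + 4) = 60 × ((41-62)/88 + 4)
  -21/88 + 4 = -0.2386… + 4 = 3.7613…
  H = 60 × 3.7613… = 225.681…° → H = 225.7°
= HSL(225.7°, 51.8%, 33.3%)


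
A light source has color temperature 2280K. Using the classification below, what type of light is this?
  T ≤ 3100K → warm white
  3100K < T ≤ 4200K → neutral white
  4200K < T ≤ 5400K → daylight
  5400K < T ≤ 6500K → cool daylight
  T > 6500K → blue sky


Temperature: 2280K
2280K ≤ 3100K → warm white
Classification: warm white


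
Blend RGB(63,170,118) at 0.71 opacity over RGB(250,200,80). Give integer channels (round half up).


C = α×F + (1-α)×B, with 1-α = 0.29
R: 0.71×63 + 0.29×250 = 44.73 + 72.50 = 117.23 → 117
G: 0.71×170 + 0.29×200 = 120.70 + 58.00 = 178.70 → 179
B: 0.71×118 + 0.29×80 = 83.78 + 23.20 = 106.98 → 107
= RGB(117, 179, 107)


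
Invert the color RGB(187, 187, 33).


Invert: (255-R, 255-G, 255-B)
R: 255-187 = 68
G: 255-187 = 68
B: 255-33 = 222
= RGB(68, 68, 222)


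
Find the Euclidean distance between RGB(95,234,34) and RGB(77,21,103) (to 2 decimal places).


d = √[(R₁-R₂)² + (G₁-G₂)² + (B₁-B₂)²]
d = √[(95-77)² + (234-21)² + (34-103)²]
d = √[324 + 45369 + 4761]
d = √50454
d ≈ 224.62


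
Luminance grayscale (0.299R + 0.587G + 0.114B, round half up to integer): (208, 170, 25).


Gray = 0.299×R + 0.587×G + 0.114×B
Gray = 0.299×208 + 0.587×170 + 0.114×25
Gray = 62.192 + 99.790 + 2.850
Gray = 164.832 → round half up → 165
Gray = 165


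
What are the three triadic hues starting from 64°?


Triadic: equally spaced at 120° intervals
H1 = 64°
H2 = (64 + 120) mod 360 = 184°
H3 = (64 + 240) mod 360 = 304°
Triadic = 64°, 184°, 304°


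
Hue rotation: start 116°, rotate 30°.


New hue = (H + rotation) mod 360
New hue = (116 + 30) mod 360
= 146 mod 360
= 146°


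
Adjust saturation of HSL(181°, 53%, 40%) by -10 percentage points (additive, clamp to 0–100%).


Original S = 53%
Adjustment = -10 percentage points
New S = 53 + (-10) = 43
Clamp to [0, 100] → 43
= HSL(181°, 43%, 40%)


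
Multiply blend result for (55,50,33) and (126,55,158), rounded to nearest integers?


Multiply: C = A×B/255, rounded to nearest integer
R: 55×126/255 = 6930/255 ≈ 27.176 → 27
G: 50×55/255 = 2750/255 ≈ 10.784 → 11
B: 33×158/255 = 5214/255 ≈ 20.447 → 20
= RGB(27, 11, 20)


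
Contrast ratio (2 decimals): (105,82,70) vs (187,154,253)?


Linearize each sRGB channel c=v/255: c/12.92 if c ≤ 0.04045 else ((c+0.055)/1.055)^2.4
L = 0.2126×R_lin + 0.7152×G_lin + 0.0722×B_lin
Color 1 (105,82,70):
  R=105: 105/255≈0.4118 > 0.04045 → ((0.4118+0.055)/1.055)^2.4 ≈ 0.14126
  G=82: 82/255≈0.3216 > 0.04045 → ((0.3216+0.055)/1.055)^2.4 ≈ 0.08438
  B=70: 70/255≈0.2745 > 0.04045 → ((0.2745+0.055)/1.055)^2.4 ≈ 0.06125
  L1 = 0.2126×0.14126 + 0.7152×0.08438 + 0.0722×0.06125 ≈ 0.09480
Color 2 (187,154,253):
  R=187: 187/255≈0.7333 > 0.04045 → ((0.7333+0.055)/1.055)^2.4 ≈ 0.49693
  G=154: 154/255≈0.6039 > 0.04045 → ((0.6039+0.055)/1.055)^2.4 ≈ 0.32314
  B=253: 253/255≈0.9922 > 0.04045 → ((0.9922+0.055)/1.055)^2.4 ≈ 0.98225
  L2 = 0.2126×0.49693 + 0.7152×0.32314 + 0.0722×0.98225 ≈ 0.40768
Lighter = 0.40768, Darker = 0.09480
Ratio = (L_lighter + 0.05) / (L_darker + 0.05)
Ratio = (0.40768 + 0.05) / (0.09480 + 0.05) = 0.45768 / 0.14480 ≈ 3.1608
Ratio ≈ 3.16:1
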